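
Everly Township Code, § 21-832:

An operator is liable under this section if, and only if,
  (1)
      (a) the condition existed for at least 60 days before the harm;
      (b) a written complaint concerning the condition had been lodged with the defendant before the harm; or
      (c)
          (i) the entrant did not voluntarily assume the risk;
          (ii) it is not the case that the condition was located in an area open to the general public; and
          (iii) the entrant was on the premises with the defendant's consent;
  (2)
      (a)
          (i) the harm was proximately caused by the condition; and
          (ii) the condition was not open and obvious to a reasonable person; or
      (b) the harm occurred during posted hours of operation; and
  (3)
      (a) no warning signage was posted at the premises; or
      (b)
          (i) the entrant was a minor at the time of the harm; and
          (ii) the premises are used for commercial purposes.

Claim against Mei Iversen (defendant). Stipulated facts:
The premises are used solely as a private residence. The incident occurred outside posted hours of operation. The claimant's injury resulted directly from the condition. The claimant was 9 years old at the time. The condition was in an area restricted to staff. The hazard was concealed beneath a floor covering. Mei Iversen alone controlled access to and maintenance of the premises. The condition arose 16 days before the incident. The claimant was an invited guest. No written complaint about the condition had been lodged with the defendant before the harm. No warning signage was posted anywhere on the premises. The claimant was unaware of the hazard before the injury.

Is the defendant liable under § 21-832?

(a) condition ≥60 days old — not met.
(b) complaint lodged — not met.
(i) no assumed risk — satisfied.
(ii) not (public area) — met.
(iii) consent to enter — met.
(c): T AND T AND T → true.
(1): F OR F OR T → true.
(i) proximate cause — holds.
(ii) not open/obvious — satisfied.
(a) = T AND T = true.
(b) during posted hours — not satisfied.
(2) = T OR F = true.
(a) no signage posted — holds.
(i) entrant a minor — holds.
(ii) commercial use — fails.
So (b) is not satisfied (T AND F).
(3) = T OR F = true.
Overall = T AND T AND T = true.

Yes — liable.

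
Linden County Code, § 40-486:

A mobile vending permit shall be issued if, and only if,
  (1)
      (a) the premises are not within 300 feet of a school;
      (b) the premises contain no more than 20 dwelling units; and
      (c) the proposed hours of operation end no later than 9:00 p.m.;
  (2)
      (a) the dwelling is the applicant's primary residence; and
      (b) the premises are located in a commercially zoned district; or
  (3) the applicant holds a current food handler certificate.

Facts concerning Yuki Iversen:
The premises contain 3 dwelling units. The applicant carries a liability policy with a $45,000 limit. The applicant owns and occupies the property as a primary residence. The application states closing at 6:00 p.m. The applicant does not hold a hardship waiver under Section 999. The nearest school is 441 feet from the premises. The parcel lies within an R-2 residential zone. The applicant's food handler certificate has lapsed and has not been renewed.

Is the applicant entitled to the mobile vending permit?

Yes — granted.

(a) ≥300 ft from school — holds.
(b) ≤ 20 units — satisfied.
(c) closes by 9 p.m. — met.
So (1) is satisfied (T AND T AND T).
(a) primary residence — met.
(b) commercially zoned — fails.
So (2) is not satisfied (T AND F).
(3) food handler cert. — not met.
Overall = T OR F OR F = true.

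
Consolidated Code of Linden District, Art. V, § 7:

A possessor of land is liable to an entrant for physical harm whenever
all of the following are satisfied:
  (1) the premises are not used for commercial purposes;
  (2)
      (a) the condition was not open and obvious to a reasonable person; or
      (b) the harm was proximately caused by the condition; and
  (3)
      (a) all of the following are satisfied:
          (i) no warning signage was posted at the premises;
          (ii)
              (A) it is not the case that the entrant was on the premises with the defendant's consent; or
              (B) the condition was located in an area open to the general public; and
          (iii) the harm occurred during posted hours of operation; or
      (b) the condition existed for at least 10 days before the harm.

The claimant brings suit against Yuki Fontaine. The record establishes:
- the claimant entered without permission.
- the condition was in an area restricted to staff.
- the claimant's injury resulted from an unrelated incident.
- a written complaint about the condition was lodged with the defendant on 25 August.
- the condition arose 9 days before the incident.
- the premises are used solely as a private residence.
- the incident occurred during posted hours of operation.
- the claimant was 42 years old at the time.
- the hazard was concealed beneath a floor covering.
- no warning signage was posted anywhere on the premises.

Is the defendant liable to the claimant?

Yes — liable.

(1) not (commercial use) — satisfied.
(a) not open/obvious — met.
(b) proximate cause — not satisfied.
(2) = T OR F = true.
(i) no signage posted — met.
(A) not (consent to enter) — holds.
(B) public area — fails.
(ii) = T OR F = true.
(iii) during posted hours — holds.
So (a) is satisfied (T AND T AND T).
(b) condition ≥10 days old — fails.
(3): T OR F → true.
Overall = T AND T AND T = true.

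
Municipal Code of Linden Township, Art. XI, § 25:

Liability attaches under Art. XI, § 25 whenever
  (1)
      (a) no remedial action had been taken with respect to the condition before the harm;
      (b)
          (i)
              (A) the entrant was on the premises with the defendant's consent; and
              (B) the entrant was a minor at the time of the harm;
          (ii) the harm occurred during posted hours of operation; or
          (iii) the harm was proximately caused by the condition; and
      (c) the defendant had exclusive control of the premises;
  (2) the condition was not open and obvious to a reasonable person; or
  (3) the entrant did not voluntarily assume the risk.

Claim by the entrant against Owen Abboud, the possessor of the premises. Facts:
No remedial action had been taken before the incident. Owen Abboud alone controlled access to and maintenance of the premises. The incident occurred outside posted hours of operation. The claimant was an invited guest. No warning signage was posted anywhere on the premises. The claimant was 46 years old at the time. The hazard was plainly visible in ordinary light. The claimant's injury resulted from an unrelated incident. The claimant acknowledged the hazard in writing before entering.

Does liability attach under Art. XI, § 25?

No — not liable.

(a) no remedial action — holds.
(A) consent to enter — satisfied.
(B) entrant a minor — fails.
(i): T AND F → false.
(ii) during posted hours — not met.
(iii) proximate cause — fails.
(b) = F OR F OR F = false.
(c) exclusive control — satisfied.
So (1) is not satisfied (T AND F AND T).
(2) not open/obvious — fails.
(3) no assumed risk — not satisfied.
Overall: F OR F OR F → false.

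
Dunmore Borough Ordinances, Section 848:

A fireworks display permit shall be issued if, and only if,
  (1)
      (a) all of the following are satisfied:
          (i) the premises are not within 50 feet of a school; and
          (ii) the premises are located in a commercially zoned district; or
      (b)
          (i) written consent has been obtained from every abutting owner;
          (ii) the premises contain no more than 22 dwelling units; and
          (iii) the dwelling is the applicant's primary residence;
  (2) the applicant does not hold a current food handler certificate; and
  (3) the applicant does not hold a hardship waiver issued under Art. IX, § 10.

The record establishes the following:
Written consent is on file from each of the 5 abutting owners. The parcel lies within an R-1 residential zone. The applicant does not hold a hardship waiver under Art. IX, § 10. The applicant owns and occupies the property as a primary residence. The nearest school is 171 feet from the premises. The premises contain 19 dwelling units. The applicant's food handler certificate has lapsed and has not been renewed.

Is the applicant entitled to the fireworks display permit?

(i) ≥50 ft from school — satisfied.
(ii) commercially zoned — fails.
(a) = T AND F = false.
(i) all abutters consent — holds.
(ii) ≤ 22 units — satisfied.
(iii) primary residence — satisfied.
(b) = T AND T AND T = true.
(1) = F OR T = true.
(2) not (food handler cert.) — holds.
(3) not (hardship waiver) — met.
Overall: T AND T AND T → true.

Yes — granted.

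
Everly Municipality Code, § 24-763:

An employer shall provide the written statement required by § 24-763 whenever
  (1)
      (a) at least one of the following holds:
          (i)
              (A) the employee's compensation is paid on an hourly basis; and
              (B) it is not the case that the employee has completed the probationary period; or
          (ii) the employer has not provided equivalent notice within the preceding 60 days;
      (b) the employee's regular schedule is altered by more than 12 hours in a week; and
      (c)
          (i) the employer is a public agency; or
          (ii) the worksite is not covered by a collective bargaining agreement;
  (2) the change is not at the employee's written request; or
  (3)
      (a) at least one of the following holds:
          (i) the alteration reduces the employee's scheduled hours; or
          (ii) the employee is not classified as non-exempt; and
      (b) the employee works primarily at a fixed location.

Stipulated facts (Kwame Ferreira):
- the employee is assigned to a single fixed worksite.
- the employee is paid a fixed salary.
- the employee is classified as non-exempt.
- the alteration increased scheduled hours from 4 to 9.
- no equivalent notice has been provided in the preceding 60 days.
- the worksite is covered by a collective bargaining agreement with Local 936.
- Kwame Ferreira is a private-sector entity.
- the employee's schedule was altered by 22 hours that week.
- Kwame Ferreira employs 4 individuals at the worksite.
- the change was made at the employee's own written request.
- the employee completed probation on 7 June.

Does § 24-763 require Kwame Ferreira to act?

No — not required.

(A) hourly-paid — not met.
(B) not (past probation) — not satisfied.
(i): F AND F → false.
(ii) no recent notice — holds.
So (a) is satisfied (F OR T).
(b) schedule shift > 12h — met.
(i) public agency — fails.
(ii) no CBA — not satisfied.
(c): F OR F → false.
So (1) is not satisfied (T AND T AND F).
(2) not employee-requested — not satisfied.
(i) hours reduced — fails.
(ii) not (non-exempt) — not satisfied.
So (a) is not satisfied (F OR F).
(b) fixed location — satisfied.
(3): F AND T → false.
Overall: F OR F OR F → false.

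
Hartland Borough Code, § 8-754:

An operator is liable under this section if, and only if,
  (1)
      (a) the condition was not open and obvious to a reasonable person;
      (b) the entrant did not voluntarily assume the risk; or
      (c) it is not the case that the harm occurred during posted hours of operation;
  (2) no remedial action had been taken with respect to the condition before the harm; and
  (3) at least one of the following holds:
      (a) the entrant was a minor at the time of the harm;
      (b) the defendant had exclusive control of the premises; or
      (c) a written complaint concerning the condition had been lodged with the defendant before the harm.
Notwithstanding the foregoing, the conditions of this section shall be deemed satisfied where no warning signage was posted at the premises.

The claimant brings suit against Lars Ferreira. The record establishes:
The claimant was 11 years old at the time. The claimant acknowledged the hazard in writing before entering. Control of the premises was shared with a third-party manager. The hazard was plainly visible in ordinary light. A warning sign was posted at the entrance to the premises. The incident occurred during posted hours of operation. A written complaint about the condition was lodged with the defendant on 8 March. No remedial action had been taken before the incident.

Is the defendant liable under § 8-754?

No — not liable.

(a) not open/obvious — not satisfied.
(b) no assumed risk — not met.
(c) not (during posted hours) — fails.
So (1) is not satisfied (F OR F OR F).
(2) no remedial action — satisfied.
(a) entrant a minor — met.
(b) exclusive control — fails.
(c) complaint lodged — holds.
So (3) is satisfied (T OR F OR T).
So Overall is not satisfied (F AND T AND T).
Exception (no signage posted) — not satisfied.
Result: main false OR exception false → false.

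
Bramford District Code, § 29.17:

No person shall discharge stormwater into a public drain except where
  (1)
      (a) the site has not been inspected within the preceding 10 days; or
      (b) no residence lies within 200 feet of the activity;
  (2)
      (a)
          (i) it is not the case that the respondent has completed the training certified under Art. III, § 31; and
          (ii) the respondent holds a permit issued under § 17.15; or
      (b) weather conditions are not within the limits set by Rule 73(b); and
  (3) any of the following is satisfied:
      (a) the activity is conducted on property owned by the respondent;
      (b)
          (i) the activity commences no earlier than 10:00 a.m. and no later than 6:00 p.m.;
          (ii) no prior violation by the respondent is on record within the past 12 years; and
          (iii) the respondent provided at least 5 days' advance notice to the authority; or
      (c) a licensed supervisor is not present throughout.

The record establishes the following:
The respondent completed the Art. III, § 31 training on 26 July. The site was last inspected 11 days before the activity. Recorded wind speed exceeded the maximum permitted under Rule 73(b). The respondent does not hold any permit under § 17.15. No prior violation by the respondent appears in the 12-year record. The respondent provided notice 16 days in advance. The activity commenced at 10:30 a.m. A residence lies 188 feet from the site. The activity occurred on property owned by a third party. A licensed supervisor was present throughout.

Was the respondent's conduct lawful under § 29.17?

(a) not (site inspected) — holds.
(b) no residence in 200 ft — not met.
So (1) is satisfied (T OR F).
(i) not (training certified) — not satisfied.
(ii) holds permit — fails.
(a) = F AND F = false.
(b) not (weather ok) — met.
So (2) is satisfied (F OR T).
(a) own property — not met.
(i) start within hours — holds.
(ii) no prior violation — satisfied.
(iii) ≥5 days' notice — satisfied.
(b) = T AND T AND T = true.
(c) not (supervisor present) — fails.
(3) = F OR T OR F = true.
Overall = T AND T AND T = true.

Yes — lawful.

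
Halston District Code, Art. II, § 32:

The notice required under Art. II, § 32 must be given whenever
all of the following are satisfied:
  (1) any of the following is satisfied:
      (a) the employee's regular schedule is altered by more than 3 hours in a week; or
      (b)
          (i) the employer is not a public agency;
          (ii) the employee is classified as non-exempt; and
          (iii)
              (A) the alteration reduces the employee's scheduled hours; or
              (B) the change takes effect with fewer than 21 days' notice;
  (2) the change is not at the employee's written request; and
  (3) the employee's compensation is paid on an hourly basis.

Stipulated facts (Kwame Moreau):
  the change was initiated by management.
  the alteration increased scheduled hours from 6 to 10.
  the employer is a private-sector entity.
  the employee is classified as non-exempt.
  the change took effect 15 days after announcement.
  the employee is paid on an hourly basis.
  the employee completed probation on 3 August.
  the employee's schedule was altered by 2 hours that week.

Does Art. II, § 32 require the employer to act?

Yes — required.

(a) schedule shift > 3h — fails.
(i) not (public agency) — holds.
(ii) non-exempt — satisfied.
(A) hours reduced — not met.
(B) < 21 days' notice — met.
(iii) = F OR T = true.
So (b) is satisfied (T AND T AND T).
(1) = F OR T = true.
(2) not employee-requested — met.
(3) hourly-paid — met.
Overall: T AND T AND T → true.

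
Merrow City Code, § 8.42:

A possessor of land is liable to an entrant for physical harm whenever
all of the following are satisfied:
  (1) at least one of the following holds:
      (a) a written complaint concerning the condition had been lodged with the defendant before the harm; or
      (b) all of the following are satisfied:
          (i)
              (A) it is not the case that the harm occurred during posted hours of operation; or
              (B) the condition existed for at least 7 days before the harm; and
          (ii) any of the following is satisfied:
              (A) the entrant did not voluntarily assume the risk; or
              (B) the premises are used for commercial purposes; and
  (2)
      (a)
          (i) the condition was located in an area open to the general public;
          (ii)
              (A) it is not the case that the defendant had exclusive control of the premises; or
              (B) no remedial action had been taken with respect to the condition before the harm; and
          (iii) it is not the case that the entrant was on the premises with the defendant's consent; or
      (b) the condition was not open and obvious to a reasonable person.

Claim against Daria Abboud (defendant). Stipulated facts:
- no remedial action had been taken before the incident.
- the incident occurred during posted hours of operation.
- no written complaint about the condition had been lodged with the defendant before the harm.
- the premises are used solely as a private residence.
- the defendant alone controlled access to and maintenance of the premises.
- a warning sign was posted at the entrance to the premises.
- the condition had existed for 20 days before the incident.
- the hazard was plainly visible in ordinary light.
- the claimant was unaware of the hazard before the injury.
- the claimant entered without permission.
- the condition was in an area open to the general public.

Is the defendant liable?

Yes — liable.

(a) complaint lodged — not satisfied.
(A) not (during posted hours) — not met.
(B) condition ≥7 days old — met.
So (i) is satisfied (F OR T).
(A) no assumed risk — met.
(B) commercial use — not met.
(ii) = T OR F = true.
So (b) is satisfied (T AND T).
So (1) is satisfied (F OR T).
(i) public area — met.
(A) not (exclusive control) — not met.
(B) no remedial action — met.
So (ii) is satisfied (F OR T).
(iii) not (consent to enter) — satisfied.
(a): T AND T AND T → true.
(b) not open/obvious — not satisfied.
So (2) is satisfied (T OR F).
So Overall is satisfied (T AND T).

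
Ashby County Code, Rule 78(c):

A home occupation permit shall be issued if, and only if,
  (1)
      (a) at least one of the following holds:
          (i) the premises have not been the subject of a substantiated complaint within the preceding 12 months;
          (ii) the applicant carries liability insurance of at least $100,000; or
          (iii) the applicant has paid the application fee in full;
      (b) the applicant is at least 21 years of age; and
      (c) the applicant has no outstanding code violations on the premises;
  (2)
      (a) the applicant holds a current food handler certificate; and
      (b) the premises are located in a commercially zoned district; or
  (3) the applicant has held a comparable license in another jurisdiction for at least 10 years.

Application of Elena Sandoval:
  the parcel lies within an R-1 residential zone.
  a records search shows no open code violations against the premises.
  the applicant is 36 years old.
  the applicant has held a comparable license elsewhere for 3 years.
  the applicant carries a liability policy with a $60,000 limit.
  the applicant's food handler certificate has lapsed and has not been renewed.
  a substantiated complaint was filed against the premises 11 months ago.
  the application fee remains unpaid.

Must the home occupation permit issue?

(i) no complaint in 12 mo. — fails.
(ii) insurance ≥ $100,000 — not met.
(iii) fee paid — not met.
(a): F OR F OR F → false.
(b) age ≥ 21 — met.
(c) no code violations — holds.
(1) = F AND T AND T = false.
(a) food handler cert. — not satisfied.
(b) commercially zoned — fails.
So (2) is not satisfied (F AND F).
(3) prior license ≥ 10 yr — fails.
Overall: F OR F OR F → false.

No — denied.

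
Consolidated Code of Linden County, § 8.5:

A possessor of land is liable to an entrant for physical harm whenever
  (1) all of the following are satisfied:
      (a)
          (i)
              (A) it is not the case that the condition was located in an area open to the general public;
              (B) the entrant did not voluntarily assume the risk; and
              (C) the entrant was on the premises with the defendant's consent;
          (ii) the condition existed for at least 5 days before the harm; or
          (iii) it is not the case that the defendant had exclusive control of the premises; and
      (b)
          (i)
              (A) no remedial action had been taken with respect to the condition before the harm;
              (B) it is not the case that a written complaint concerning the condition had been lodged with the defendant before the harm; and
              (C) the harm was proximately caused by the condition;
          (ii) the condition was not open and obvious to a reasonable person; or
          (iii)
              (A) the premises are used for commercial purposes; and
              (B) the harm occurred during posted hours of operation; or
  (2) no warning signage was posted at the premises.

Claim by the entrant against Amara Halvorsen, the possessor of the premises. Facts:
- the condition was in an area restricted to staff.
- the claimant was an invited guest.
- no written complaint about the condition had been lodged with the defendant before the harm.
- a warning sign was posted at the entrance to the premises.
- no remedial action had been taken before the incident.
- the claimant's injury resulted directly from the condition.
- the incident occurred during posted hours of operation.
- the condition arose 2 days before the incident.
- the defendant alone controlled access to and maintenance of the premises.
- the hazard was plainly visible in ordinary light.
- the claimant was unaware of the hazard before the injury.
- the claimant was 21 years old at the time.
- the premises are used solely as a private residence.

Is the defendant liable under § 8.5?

(A) not (public area) — met.
(B) no assumed risk — satisfied.
(C) consent to enter — met.
(i): T AND T AND T → true.
(ii) condition ≥5 days old — not met.
(iii) not (exclusive control) — not met.
(a) = T OR F OR F = true.
(A) no remedial action — satisfied.
(B) not (complaint lodged) — holds.
(C) proximate cause — holds.
(i): T AND T AND T → true.
(ii) not open/obvious — not satisfied.
(A) commercial use — not met.
(B) during posted hours — satisfied.
(iii): F AND T → false.
(b) = T OR F OR F = true.
(1): T AND T → true.
(2) no signage posted — fails.
So Overall is satisfied (T OR F).

Yes — liable.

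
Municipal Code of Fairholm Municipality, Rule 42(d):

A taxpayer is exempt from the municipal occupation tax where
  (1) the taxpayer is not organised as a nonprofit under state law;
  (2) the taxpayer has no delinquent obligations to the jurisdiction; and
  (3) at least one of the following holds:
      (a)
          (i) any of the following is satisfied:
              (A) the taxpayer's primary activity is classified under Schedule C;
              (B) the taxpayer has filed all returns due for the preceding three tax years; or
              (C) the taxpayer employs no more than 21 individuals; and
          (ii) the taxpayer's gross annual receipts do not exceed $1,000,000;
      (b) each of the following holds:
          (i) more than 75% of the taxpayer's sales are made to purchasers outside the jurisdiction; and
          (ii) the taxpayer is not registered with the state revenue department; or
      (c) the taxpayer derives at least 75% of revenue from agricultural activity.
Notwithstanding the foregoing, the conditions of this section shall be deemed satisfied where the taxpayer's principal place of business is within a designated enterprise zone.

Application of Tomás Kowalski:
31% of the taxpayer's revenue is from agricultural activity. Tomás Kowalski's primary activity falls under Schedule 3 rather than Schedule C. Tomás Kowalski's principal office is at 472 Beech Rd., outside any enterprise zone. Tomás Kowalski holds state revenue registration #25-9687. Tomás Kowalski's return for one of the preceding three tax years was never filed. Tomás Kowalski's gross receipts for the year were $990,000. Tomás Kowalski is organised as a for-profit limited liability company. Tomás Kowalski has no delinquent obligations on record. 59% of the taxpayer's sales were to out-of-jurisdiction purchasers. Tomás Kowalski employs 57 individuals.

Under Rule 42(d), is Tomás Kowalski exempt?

No — not exempt.

(1) not (nonprofit) — met.
(2) no delinquency — holds.
(A) Schedule C activity — fails.
(B) returns current — fails.
(C) ≤ 21 employees — not satisfied.
So (i) is not satisfied (F OR F OR F).
(ii) receipts ≤ $1,000,000 — met.
(a) = F AND T = false.
(i) >75% out-of-jur. sales — not met.
(ii) not (state-registered) — fails.
So (b) is not satisfied (F AND F).
(c) ≥75% agricultural — not satisfied.
So (3) is not satisfied (F OR F OR F).
Overall = T AND T AND F = false.
Exception (in enterprise zone) — not satisfied.
Result: main false OR exception false → false.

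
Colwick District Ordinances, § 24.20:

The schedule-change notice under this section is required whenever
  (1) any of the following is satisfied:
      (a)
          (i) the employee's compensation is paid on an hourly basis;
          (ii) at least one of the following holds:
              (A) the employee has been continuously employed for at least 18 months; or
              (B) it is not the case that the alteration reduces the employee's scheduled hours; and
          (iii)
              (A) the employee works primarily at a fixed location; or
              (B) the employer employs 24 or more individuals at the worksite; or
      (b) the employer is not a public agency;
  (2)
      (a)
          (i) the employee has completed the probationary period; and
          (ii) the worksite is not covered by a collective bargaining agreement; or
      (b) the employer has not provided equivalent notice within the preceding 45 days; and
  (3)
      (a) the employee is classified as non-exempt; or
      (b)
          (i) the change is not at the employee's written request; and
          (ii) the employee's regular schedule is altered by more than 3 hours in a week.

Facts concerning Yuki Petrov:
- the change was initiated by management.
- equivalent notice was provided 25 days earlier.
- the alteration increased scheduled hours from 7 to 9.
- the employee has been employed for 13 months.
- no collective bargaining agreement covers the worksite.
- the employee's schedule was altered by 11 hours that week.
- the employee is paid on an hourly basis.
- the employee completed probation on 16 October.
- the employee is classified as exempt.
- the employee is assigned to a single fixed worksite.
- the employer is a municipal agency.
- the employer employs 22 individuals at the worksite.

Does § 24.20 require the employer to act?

(i) hourly-paid — holds.
(A) tenure ≥ 18 mo. — fails.
(B) not (hours reduced) — holds.
(ii): F OR T → true.
(A) fixed location — satisfied.
(B) ≥ 24 at site — fails.
So (iii) is satisfied (T OR F).
(a): T AND T AND T → true.
(b) not (public agency) — fails.
So (1) is satisfied (T OR F).
(i) past probation — satisfied.
(ii) no CBA — holds.
(a) = T AND T = true.
(b) no recent notice — fails.
So (2) is satisfied (T OR F).
(a) non-exempt — not satisfied.
(i) not employee-requested — holds.
(ii) schedule shift > 3h — holds.
So (b) is satisfied (T AND T).
So (3) is satisfied (F OR T).
Overall = T AND T AND T = true.

Yes — required.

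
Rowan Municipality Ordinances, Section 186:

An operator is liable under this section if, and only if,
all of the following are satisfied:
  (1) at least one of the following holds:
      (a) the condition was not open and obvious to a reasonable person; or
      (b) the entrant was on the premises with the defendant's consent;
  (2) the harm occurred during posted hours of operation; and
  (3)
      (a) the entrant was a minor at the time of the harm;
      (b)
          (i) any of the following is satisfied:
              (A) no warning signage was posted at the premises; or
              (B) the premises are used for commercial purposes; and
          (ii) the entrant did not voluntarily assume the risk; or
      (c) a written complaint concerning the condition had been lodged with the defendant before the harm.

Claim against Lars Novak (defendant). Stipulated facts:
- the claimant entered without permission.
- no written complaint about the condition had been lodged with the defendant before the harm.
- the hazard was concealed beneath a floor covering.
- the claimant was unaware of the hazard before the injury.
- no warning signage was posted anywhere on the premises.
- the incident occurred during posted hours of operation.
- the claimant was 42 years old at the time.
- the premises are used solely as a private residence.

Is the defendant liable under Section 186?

Yes — liable.

(a) not open/obvious — met.
(b) consent to enter — fails.
(1) = T OR F = true.
(2) during posted hours — satisfied.
(a) entrant a minor — not met.
(A) no signage posted — met.
(B) commercial use — not met.
(i): T OR F → true.
(ii) no assumed risk — met.
So (b) is satisfied (T AND T).
(c) complaint lodged — fails.
(3): F OR T OR F → true.
Overall = T AND T AND T = true.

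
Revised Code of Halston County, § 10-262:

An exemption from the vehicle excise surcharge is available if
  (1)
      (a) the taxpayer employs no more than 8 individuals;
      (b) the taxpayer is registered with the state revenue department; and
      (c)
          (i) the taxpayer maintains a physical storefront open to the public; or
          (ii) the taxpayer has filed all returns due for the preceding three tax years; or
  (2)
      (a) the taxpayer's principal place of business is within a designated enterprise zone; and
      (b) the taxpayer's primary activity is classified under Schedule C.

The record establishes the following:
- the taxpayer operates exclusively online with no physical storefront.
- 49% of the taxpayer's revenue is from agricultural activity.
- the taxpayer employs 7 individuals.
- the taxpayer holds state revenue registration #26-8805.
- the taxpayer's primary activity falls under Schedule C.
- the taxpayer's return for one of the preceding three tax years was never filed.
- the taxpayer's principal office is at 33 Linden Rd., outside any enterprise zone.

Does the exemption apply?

(a) ≤ 8 employees — satisfied.
(b) state-registered — holds.
(i) has storefront — not met.
(ii) returns current — not satisfied.
(c) = F OR F = false.
So (1) is not satisfied (T AND T AND F).
(a) in enterprise zone — fails.
(b) Schedule C activity — holds.
(2): F AND T → false.
Overall: F OR F → false.

No — not exempt.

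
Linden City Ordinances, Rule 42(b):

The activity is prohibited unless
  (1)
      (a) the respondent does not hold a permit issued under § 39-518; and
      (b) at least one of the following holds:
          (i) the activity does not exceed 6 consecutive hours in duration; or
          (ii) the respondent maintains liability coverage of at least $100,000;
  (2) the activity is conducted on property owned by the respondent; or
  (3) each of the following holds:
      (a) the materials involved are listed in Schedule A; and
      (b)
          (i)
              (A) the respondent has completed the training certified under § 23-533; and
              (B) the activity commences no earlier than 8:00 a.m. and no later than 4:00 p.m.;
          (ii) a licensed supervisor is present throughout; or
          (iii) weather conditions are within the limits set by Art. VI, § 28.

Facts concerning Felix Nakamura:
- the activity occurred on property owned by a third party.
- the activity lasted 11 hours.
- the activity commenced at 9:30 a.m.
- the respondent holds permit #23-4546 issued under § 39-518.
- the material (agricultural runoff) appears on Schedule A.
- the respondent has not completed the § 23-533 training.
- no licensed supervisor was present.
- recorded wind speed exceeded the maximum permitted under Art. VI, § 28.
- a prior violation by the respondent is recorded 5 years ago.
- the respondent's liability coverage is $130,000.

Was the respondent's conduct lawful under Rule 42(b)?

(a) not (holds permit) — not satisfied.
(i) ≤ 6 hrs duration — not met.
(ii) coverage ≥ $100,000 — satisfied.
So (b) is satisfied (F OR T).
(1): F AND T → false.
(2) own property — fails.
(a) Schedule A material — met.
(A) training certified — fails.
(B) start within hours — holds.
(i) = F AND T = false.
(ii) supervisor present — not met.
(iii) weather ok — not met.
So (b) is not satisfied (F OR F OR F).
(3) = T AND F = false.
Overall = F OR F OR F = false.

No — unlawful.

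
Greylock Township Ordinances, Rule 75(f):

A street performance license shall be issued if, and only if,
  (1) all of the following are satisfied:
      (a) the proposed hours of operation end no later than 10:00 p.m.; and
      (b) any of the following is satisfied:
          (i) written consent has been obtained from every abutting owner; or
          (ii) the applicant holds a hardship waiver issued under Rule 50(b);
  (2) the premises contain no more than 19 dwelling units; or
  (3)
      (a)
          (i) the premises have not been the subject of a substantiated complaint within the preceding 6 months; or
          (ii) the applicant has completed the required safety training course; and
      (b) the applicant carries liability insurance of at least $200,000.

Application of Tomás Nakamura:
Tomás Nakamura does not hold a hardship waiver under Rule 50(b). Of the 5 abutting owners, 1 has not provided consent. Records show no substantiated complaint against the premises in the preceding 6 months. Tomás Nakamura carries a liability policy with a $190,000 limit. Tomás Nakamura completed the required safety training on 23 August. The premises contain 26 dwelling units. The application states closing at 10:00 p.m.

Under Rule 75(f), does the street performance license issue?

No — denied.

(a) closes by 10 p.m. — holds.
(i) all abutters consent — not met.
(ii) hardship waiver — not satisfied.
So (b) is not satisfied (F OR F).
(1): T AND F → false.
(2) ≤ 19 units — not satisfied.
(i) no complaint in 6 mo. — met.
(ii) safety training — satisfied.
(a): T OR T → true.
(b) insurance ≥ $200,000 — not satisfied.
(3) = T AND F = false.
Overall: F OR F OR F → false.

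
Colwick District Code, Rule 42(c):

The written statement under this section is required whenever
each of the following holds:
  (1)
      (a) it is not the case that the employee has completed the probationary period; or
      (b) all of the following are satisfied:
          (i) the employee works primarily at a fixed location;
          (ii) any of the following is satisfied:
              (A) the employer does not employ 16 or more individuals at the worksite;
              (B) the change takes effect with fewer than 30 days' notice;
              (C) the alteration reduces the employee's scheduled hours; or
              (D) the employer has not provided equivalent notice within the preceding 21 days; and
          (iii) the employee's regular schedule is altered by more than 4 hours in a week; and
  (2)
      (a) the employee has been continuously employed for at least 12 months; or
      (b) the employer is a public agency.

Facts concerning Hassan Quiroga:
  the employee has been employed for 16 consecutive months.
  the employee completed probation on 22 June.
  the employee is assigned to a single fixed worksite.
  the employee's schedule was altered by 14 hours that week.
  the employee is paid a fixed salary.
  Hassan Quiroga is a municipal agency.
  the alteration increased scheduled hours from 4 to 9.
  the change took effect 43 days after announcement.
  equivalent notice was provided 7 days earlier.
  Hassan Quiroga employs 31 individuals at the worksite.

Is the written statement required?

(a) not (past probation) — fails.
(i) fixed location — satisfied.
(A) not (≥ 16 at site) — not satisfied.
(B) < 30 days' notice — not satisfied.
(C) hours reduced — not satisfied.
(D) no recent notice — fails.
So (ii) is not satisfied (F OR F OR F OR F).
(iii) schedule shift > 4h — met.
(b) = T AND F AND T = false.
(1): F OR F → false.
(a) tenure ≥ 12 mo. — holds.
(b) public agency — satisfied.
So (2) is satisfied (T OR T).
Overall = F AND T = false.

No — not required.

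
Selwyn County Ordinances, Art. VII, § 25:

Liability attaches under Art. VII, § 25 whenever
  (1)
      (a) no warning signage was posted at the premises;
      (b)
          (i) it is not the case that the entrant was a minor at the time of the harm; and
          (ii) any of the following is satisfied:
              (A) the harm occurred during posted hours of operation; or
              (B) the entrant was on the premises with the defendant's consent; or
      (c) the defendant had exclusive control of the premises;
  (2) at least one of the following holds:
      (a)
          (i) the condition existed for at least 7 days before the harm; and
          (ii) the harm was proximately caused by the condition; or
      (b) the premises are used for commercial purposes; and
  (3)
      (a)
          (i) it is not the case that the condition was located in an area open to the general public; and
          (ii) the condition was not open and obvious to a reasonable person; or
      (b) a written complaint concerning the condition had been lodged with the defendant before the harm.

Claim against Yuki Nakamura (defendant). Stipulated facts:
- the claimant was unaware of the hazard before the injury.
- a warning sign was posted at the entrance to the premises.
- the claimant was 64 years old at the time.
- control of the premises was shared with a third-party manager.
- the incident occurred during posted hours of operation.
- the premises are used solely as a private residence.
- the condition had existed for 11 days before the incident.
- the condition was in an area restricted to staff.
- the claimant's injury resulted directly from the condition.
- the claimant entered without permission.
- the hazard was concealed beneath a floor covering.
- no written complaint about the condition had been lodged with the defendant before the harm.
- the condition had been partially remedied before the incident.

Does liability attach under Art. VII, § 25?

(a) no signage posted — not satisfied.
(i) not (entrant a minor) — holds.
(A) during posted hours — satisfied.
(B) consent to enter — not satisfied.
So (ii) is satisfied (T OR F).
(b) = T AND T = true.
(c) exclusive control — fails.
(1) = F OR T OR F = true.
(i) condition ≥7 days old — met.
(ii) proximate cause — met.
(a): T AND T → true.
(b) commercial use — fails.
So (2) is satisfied (T OR F).
(i) not (public area) — met.
(ii) not open/obvious — met.
So (a) is satisfied (T AND T).
(b) complaint lodged — not met.
(3): T OR F → true.
Overall = T AND T AND T = true.

Yes — liable.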